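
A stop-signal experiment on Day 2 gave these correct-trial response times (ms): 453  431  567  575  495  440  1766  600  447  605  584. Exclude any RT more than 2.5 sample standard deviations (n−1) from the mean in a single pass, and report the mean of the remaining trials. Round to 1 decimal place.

519.7 ms

n = 11, ΣRT = 6963, M = 633.000
Σ(x−M)² = 1459776.00; s = √(1459776.00/10) = 382.070
Cutoffs: 633.000 ± 2.5·382.070 → [-322.2, 1588.2]
Outside: 1766 → excluded.
Retained (n=10): Σ = 5197, mean = 5197/10 = 519.700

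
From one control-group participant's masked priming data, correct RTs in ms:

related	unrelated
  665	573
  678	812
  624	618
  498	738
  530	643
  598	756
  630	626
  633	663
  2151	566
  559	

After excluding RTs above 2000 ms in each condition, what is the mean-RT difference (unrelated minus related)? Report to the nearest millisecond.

64 ms

related: exclude 2151
M(related) = 5415/9 = 601.667
M(unrelated) = 5995/9 = 666.111
Difference = 666.111 − 601.667 = 64.444 ms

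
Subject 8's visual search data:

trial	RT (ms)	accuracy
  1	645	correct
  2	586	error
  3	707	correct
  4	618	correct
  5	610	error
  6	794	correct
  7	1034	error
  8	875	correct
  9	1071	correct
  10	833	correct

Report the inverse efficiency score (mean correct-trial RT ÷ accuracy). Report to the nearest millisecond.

Correct trials (n=7): 645, 707, 618, 794, 875, 1071, 833
Mean correct RT = 5543/7 = 791.8571 ms
Proportion correct = 7/10
IES = 791.8571 / (7/10) = 1131.224 ms

1131 ms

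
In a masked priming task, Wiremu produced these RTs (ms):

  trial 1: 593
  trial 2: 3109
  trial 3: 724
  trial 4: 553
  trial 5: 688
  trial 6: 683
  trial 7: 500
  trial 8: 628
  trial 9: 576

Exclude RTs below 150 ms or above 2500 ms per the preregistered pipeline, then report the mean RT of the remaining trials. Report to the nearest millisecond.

618 ms

Excluded: 3109
Retained (n=8): Σ = 4945
Mean = 4945/8 = 618.1250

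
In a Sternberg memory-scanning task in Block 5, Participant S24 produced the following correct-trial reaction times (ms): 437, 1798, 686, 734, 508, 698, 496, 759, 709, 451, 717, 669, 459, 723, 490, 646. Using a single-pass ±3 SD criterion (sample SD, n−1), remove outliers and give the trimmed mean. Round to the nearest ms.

n = 16, ΣRT = 10980, M = 686.250
Σ(x−M)² = 1524023.00; s = √(1524023.00/15) = 318.750
Cutoffs: 686.250 ± 3·318.750 → [-270.0, 1642.5]
Outside: 1798 → excluded.
Retained (n=15): Σ = 9182, mean = 9182/15 = 612.133

612 ms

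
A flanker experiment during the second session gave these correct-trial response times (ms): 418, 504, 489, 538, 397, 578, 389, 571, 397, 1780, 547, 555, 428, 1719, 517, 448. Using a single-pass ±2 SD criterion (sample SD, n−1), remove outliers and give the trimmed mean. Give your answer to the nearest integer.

484 ms

n = 16, ΣRT = 10275, M = 642.188
Σ(x−M)² = 2867264.44; s = √(2867264.44/15) = 437.208
Cutoffs: 642.188 ± 2·437.208 → [-232.2, 1516.6]
Outside: 1719, 1780 → excluded.
Retained (n=14): Σ = 6776, mean = 6776/14 = 484.000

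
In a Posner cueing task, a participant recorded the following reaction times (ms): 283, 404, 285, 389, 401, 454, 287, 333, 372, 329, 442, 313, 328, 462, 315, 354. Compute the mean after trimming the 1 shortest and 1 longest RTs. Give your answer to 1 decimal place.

357.6 ms

Sorted: 283, 285, 287, 313, 315, 328, 329, 333, 354, 372, 389, 401, 404, 442, 454, 462
Drop lowest 1 (283) and highest 1 (462)
Remaining (n=14): Σ = 5006, mean = 5006/14 = 357.571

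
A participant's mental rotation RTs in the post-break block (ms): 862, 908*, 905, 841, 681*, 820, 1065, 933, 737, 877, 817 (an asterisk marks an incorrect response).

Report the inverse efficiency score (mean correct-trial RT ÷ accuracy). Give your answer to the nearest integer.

1067 ms

Correct trials (n=9): 862, 905, 841, 820, 1065, 933, 737, 877, 817
Mean correct RT = 7857/9 = 873.0000 ms
Proportion correct = 9/11
IES = 873.0000 / (9/11) = 1067.000 ms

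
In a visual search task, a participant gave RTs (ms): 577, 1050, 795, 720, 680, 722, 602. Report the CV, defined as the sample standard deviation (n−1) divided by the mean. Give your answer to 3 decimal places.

n = 7, Σ = 5146, M = 735.1429
Σ(x−M)² = 148896.857; s = √(148896.857/6) = 157.5314
CV = 157.5314 / 735.1429 = 0.21429

0.214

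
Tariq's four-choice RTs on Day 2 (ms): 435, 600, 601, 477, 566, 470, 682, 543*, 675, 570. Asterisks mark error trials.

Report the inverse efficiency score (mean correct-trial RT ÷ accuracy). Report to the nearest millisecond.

627 ms

Correct trials (n=9): 435, 600, 601, 477, 566, 470, 682, 675, 570
Mean correct RT = 5076/9 = 564.0000 ms
Proportion correct = 9/10
IES = 564.0000 / (9/10) = 626.667 ms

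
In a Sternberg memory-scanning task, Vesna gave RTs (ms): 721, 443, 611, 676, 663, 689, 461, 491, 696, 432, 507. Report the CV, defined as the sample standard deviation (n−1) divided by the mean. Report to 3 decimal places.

0.197

n = 11, Σ = 6390, M = 580.9091
Σ(x−M)² = 130358.909; s = √(130358.909/10) = 114.1748
CV = 114.1748 / 580.9091 = 0.19655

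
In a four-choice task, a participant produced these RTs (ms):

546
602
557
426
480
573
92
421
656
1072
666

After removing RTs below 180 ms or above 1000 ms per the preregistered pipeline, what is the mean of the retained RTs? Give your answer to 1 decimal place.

Excluded: 92, 1072
Retained (n=9): Σ = 4927
Mean = 4927/9 = 547.4444

547.4 ms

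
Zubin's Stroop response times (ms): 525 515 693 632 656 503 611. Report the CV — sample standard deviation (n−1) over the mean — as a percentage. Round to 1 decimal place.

n = 7, Σ = 4135, M = 590.7143
Σ(x−M)² = 34585.429; s = √(34585.429/6) = 75.9226
CV = 75.9226 / 590.7143 = 0.12853 = 12.853%

12.9%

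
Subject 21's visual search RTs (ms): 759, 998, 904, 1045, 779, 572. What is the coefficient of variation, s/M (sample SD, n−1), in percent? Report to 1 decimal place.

20.8%

n = 6, Σ = 5057, M = 842.8333
Σ(x−M)² = 153142.833; s = √(153142.833/5) = 175.0102
CV = 175.0102 / 842.8333 = 0.20765 = 20.765%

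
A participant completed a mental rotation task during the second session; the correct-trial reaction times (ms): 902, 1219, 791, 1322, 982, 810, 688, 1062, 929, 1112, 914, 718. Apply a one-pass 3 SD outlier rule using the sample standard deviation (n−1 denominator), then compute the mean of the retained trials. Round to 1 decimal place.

n = 12, ΣRT = 11449, M = 954.083
Σ(x−M)² = 421746.92; s = √(421746.92/11) = 195.808
Cutoffs: 954.083 ± 3·195.808 → [366.7, 1541.5]
No RTs fall outside the cutoffs; all 12 retained. Mean = 11449/12 = 954.083

954.1 ms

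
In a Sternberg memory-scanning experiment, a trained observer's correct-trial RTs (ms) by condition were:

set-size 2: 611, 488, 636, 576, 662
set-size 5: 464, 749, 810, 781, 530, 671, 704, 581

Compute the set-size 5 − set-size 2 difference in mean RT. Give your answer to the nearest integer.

M(set-size 2) = 2973/5 = 594.600
M(set-size 5) = 5290/8 = 661.250
Difference = 661.250 − 594.600 = 66.650 ms

67 ms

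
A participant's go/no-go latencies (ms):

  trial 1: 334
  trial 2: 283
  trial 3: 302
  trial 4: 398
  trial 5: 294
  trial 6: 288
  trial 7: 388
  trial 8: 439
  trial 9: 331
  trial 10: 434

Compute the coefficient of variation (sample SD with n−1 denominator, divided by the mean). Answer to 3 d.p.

n = 10, Σ = 3491, M = 349.1000
Σ(x−M)² = 33106.900; s = √(33106.900/9) = 60.6510
CV = 60.6510 / 349.1000 = 0.17374

0.174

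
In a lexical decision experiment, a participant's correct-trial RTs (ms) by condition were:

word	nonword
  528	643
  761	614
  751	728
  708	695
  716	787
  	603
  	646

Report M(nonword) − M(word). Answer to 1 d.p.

M(word) = 3464/5 = 692.800
M(nonword) = 4716/7 = 673.714
Difference = 673.714 − 692.800 = -19.086 ms

-19.1 ms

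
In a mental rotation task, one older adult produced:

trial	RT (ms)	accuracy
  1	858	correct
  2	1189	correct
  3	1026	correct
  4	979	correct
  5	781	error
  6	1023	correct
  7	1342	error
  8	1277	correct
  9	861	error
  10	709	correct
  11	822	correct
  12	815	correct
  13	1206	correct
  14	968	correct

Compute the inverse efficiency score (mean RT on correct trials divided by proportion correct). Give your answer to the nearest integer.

Correct trials (n=11): 858, 1189, 1026, 979, 1023, 1277, 709, 822, 815, 1206, 968
Mean correct RT = 10872/11 = 988.3636 ms
Proportion correct = 11/14
IES = 988.3636 / (11/14) = 1257.917 ms

1258 ms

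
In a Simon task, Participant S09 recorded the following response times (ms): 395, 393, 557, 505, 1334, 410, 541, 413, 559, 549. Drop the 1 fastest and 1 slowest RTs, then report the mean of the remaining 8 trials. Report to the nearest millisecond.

491 ms

Sorted: 393, 395, 410, 413, 505, 541, 549, 557, 559, 1334
Drop lowest 1 (393) and highest 1 (1334)
Remaining (n=8): Σ = 3929, mean = 3929/8 = 491.125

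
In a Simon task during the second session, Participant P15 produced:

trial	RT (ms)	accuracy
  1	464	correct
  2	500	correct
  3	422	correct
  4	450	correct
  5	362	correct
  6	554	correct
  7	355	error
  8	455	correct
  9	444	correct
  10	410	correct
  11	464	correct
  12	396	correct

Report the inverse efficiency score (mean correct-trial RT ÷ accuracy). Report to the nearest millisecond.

488 ms

Correct trials (n=11): 464, 500, 422, 450, 362, 554, 455, 444, 410, 464, 396
Mean correct RT = 4921/11 = 447.3636 ms
Proportion correct = 11/12
IES = 447.3636 / (11/12) = 488.033 ms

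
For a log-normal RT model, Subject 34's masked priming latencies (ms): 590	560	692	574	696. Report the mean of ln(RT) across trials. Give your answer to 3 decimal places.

6.429

ln(RT): 6.3801, 6.3279, 6.5396, 6.3526, 6.5453
Σ ln(RT) = 32.1456
Mean = 32.1456/5 = 6.42912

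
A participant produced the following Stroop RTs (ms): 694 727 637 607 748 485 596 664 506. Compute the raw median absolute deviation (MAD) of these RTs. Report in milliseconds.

Sorted: 485, 506, 596, 607, 637, 664, 694, 727, 748 → median = 637
|x − 637|: 57, 90, 0, 30, 111, 152, 41, 27, 131
Sorted deviations: 0, 27, 30, 41, 57, 90, 111, 131, 152 → MAD = 57

57 ms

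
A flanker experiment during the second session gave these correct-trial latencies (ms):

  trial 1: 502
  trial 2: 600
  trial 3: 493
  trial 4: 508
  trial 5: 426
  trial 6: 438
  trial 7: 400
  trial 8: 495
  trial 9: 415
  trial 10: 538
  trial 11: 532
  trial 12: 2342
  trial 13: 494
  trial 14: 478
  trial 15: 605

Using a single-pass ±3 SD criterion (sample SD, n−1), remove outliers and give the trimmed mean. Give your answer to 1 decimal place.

494.6 ms

n = 15, ΣRT = 9266, M = 617.733
Σ(x−M)² = 3235746.93; s = √(3235746.93/14) = 480.754
Cutoffs: 617.733 ± 3·480.754 → [-824.5, 2060.0]
Outside: 2342 → excluded.
Retained (n=14): Σ = 6924, mean = 6924/14 = 494.571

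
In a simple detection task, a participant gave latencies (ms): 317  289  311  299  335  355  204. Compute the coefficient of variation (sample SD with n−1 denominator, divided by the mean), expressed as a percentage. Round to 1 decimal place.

16.0%

n = 7, Σ = 2110, M = 301.4286
Σ(x−M)² = 13983.714; s = √(13983.714/6) = 48.2765
CV = 48.2765 / 301.4286 = 0.16016 = 16.016%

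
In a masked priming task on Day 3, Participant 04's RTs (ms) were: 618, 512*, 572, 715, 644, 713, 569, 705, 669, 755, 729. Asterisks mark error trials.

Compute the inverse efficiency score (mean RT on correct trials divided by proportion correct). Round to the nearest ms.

Correct trials (n=10): 618, 572, 715, 644, 713, 569, 705, 669, 755, 729
Mean correct RT = 6689/10 = 668.9000 ms
Proportion correct = 10/11
IES = 668.9000 / (10/11) = 735.790 ms

736 ms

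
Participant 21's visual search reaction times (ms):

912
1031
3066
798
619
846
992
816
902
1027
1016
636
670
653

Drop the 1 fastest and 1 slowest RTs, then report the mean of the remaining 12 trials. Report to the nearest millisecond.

Sorted: 619, 636, 653, 670, 798, 816, 846, 902, 912, 992, 1016, 1027, 1031, 3066
Drop lowest 1 (619) and highest 1 (3066)
Remaining (n=12): Σ = 10299, mean = 10299/12 = 858.250

858 ms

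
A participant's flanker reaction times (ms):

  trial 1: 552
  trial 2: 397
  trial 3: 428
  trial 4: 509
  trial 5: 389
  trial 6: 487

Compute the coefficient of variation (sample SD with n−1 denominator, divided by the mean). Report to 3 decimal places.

n = 6, Σ = 2762, M = 460.3333
Σ(x−M)² = 21627.333; s = √(21627.333/5) = 65.7683
CV = 65.7683 / 460.3333 = 0.14287

0.143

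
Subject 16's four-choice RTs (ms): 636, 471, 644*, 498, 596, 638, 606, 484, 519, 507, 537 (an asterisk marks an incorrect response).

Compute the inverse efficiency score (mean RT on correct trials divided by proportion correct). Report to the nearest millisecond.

Correct trials (n=10): 636, 471, 498, 596, 638, 606, 484, 519, 507, 537
Mean correct RT = 5492/10 = 549.2000 ms
Proportion correct = 10/11
IES = 549.2000 / (10/11) = 604.120 ms

604 ms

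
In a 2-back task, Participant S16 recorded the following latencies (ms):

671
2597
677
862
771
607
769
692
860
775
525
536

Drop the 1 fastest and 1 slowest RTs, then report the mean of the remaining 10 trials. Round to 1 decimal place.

Sorted: 525, 536, 607, 671, 677, 692, 769, 771, 775, 860, 862, 2597
Drop lowest 1 (525) and highest 1 (2597)
Remaining (n=10): Σ = 7220, mean = 7220/10 = 722.000

722.0 ms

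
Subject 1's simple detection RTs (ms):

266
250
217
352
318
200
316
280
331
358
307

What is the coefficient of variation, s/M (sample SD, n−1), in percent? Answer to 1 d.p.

18.1%

n = 11, Σ = 3195, M = 290.4545
Σ(x−M)² = 27600.727; s = √(27600.727/10) = 52.5364
CV = 52.5364 / 290.4545 = 0.18088 = 18.088%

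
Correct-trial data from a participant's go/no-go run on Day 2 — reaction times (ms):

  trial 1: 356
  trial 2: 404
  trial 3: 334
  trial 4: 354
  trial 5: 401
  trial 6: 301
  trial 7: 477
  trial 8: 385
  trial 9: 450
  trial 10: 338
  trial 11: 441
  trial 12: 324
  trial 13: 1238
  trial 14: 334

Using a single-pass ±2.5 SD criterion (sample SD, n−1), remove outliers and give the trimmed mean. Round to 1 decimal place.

376.8 ms

n = 14, ΣRT = 6137, M = 438.357
Σ(x−M)² = 724183.21; s = √(724183.21/13) = 236.022
Cutoffs: 438.357 ± 2.5·236.022 → [-151.7, 1028.4]
Outside: 1238 → excluded.
Retained (n=13): Σ = 4899, mean = 4899/13 = 376.846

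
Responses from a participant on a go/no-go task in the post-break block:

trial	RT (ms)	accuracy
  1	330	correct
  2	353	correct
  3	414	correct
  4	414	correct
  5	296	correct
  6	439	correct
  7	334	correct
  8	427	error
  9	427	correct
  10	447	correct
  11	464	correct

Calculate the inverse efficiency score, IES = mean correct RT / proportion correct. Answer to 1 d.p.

431.0 ms

Correct trials (n=10): 330, 353, 414, 414, 296, 439, 334, 427, 447, 464
Mean correct RT = 3918/10 = 391.8000 ms
Proportion correct = 10/11
IES = 391.8000 / (10/11) = 430.980 ms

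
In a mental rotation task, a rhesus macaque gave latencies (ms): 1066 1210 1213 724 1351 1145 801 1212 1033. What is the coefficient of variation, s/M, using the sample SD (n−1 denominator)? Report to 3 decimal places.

n = 9, Σ = 9755, M = 1083.8889
Σ(x−M)² = 336524.889; s = √(336524.889/8) = 205.0990
CV = 205.0990 / 1083.8889 = 0.18923

0.189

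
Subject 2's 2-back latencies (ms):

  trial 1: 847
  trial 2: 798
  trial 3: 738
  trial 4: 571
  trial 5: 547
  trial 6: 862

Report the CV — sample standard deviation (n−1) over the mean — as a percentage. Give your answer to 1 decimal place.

n = 6, Σ = 4363, M = 727.1667
Σ(x−M)² = 94522.833; s = √(94522.833/5) = 137.4939
CV = 137.4939 / 727.1667 = 0.18908 = 18.908%

18.9%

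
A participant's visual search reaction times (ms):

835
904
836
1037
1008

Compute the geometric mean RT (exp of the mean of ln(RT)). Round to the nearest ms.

920 ms

ln(RT): 6.7274, 6.8068, 6.7286, 6.9441, 6.9157
Mean ln(RT) = 34.1227/5 = 6.82454
Geometric mean = exp(6.82454) = 920.15 ms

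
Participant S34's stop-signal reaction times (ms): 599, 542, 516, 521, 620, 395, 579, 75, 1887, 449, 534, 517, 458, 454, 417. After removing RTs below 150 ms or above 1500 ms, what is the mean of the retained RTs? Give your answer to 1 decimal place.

507.8 ms

Excluded: 75, 1887
Retained (n=13): Σ = 6601
Mean = 6601/13 = 507.7692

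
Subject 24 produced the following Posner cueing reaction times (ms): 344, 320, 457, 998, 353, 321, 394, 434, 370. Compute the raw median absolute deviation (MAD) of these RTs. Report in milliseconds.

49 ms

Sorted: 320, 321, 344, 353, 370, 394, 434, 457, 998 → median = 370
|x − 370|: 26, 50, 87, 628, 17, 49, 24, 64, 0
Sorted deviations: 0, 17, 24, 26, 49, 50, 64, 87, 628 → MAD = 49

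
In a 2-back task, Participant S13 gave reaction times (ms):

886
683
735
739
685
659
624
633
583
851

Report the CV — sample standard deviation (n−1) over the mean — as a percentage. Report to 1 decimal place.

n = 10, Σ = 7078, M = 707.8000
Σ(x−M)² = 85683.600; s = √(85683.600/9) = 97.5725
CV = 97.5725 / 707.8000 = 0.13785 = 13.785%

13.8%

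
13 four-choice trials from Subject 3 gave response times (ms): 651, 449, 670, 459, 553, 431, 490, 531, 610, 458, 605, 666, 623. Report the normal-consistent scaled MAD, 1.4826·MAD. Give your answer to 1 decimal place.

139.4 ms

Sorted: 431, 449, 458, 459, 490, 531, 553, 605, 610, 623, 651, 666, 670 → median = 553
|x − 553| sorted: 0, 22, 52, 57, 63, 70, 94, 95, 98, 104, 113, 117, 122 → MAD = 94
Robust SD ≈ 1.4826 × 94 = 139.364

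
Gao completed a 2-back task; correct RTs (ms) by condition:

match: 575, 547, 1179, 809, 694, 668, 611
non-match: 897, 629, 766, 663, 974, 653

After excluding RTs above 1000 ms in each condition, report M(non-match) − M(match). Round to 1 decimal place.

match: exclude 1179
M(match) = 3904/6 = 650.667
M(non-match) = 4582/6 = 763.667
Difference = 763.667 − 650.667 = 113.000 ms

113.0 ms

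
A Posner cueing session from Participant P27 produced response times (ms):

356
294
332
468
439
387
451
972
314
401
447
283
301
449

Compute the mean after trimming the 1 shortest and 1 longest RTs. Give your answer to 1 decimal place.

Sorted: 283, 294, 301, 314, 332, 356, 387, 401, 439, 447, 449, 451, 468, 972
Drop lowest 1 (283) and highest 1 (972)
Remaining (n=12): Σ = 4639, mean = 4639/12 = 386.583

386.6 ms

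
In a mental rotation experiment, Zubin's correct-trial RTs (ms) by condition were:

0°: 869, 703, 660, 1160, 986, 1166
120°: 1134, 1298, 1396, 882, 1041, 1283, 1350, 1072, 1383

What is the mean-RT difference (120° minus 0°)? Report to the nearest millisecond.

280 ms

M(0°) = 5544/6 = 924.000
M(120°) = 10839/9 = 1204.333
Difference = 1204.333 − 924.000 = 280.333 ms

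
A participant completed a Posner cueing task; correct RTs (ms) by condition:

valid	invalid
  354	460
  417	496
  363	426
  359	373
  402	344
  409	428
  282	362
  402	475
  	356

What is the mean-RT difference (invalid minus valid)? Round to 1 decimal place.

M(valid) = 2988/8 = 373.500
M(invalid) = 3720/9 = 413.333
Difference = 413.333 − 373.500 = 39.833 ms

39.8 ms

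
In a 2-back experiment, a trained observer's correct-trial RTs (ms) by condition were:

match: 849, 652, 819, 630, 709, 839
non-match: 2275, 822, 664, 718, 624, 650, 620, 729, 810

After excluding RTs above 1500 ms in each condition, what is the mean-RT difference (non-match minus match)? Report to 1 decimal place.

-45.0 ms

non-match: exclude 2275
M(match) = 4498/6 = 749.667
M(non-match) = 5637/8 = 704.625
Difference = 704.625 − 749.667 = -45.042 ms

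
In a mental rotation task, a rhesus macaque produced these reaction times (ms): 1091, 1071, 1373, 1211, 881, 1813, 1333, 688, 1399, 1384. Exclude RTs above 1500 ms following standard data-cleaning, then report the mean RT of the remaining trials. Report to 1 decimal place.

1159.0 ms

Excluded: 1813
Retained (n=9): Σ = 10431
Mean = 10431/9 = 1159.0000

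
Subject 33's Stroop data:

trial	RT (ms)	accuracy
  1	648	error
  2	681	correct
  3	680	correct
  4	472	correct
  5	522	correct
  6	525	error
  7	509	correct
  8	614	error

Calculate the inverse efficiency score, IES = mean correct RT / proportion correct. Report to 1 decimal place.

916.5 ms

Correct trials (n=5): 681, 680, 472, 522, 509
Mean correct RT = 2864/5 = 572.8000 ms
Proportion correct = 5/8
IES = 572.8000 / (5/8) = 916.480 ms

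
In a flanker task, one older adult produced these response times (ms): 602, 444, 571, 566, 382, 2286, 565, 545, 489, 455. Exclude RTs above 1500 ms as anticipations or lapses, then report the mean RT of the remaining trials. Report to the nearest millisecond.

513 ms

Excluded: 2286
Retained (n=9): Σ = 4619
Mean = 4619/9 = 513.2222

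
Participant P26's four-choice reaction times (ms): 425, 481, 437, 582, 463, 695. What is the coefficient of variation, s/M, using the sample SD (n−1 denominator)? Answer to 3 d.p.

0.204

n = 6, Σ = 3083, M = 513.8333
Σ(x−M)² = 54924.833; s = √(54924.833/5) = 104.8092
CV = 104.8092 / 513.8333 = 0.20398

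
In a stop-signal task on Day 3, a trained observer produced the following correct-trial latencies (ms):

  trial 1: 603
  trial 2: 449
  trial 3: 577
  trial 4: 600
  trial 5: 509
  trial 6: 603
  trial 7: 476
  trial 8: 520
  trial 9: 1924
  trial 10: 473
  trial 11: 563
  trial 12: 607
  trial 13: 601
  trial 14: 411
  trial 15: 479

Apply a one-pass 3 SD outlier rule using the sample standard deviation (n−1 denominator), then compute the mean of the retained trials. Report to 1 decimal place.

533.6 ms

n = 15, ΣRT = 9395, M = 626.333
Σ(x−M)² = 1863889.33; s = √(1863889.33/14) = 364.877
Cutoffs: 626.333 ± 3·364.877 → [-468.3, 1721.0]
Outside: 1924 → excluded.
Retained (n=14): Σ = 7471, mean = 7471/14 = 533.643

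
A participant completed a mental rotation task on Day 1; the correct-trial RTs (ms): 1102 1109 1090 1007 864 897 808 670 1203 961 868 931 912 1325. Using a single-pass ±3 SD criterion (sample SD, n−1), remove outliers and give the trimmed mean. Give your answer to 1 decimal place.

981.9 ms

n = 14, ΣRT = 13747, M = 981.929
Σ(x−M)² = 379014.93; s = √(379014.93/13) = 170.748
Cutoffs: 981.929 ± 3·170.748 → [469.7, 1494.2]
No RTs fall outside the cutoffs; all 14 retained. Mean = 13747/14 = 981.929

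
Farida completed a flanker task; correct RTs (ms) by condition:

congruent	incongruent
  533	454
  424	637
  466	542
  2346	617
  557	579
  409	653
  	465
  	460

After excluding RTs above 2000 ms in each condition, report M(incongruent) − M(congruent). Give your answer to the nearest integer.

73 ms

congruent: exclude 2346
M(congruent) = 2389/5 = 477.800
M(incongruent) = 4407/8 = 550.875
Difference = 550.875 − 477.800 = 73.075 ms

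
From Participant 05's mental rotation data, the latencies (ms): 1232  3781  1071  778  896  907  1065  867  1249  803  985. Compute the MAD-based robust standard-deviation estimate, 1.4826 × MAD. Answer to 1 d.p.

Sorted: 778, 803, 867, 896, 907, 985, 1065, 1071, 1232, 1249, 3781 → median = 985
|x − 985| sorted: 0, 78, 80, 86, 89, 118, 182, 207, 247, 264, 2796 → MAD = 118
Robust SD ≈ 1.4826 × 118 = 174.947

174.9 ms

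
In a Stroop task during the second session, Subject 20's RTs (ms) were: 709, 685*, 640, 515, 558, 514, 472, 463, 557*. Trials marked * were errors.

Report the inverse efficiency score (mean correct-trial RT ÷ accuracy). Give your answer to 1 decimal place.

711.0 ms

Correct trials (n=7): 709, 640, 515, 558, 514, 472, 463
Mean correct RT = 3871/7 = 553.0000 ms
Proportion correct = 7/9
IES = 553.0000 / (7/9) = 711.000 ms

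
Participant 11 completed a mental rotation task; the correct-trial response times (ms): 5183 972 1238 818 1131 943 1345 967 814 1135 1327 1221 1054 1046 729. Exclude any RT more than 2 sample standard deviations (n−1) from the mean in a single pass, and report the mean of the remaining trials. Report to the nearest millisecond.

1053 ms

n = 15, ΣRT = 19923, M = 1328.200
Σ(x−M)² = 16399900.40; s = √(16399900.40/14) = 1082.322
Cutoffs: 1328.200 ± 2·1082.322 → [-836.4, 3492.8]
Outside: 5183 → excluded.
Retained (n=14): Σ = 14740, mean = 14740/14 = 1052.857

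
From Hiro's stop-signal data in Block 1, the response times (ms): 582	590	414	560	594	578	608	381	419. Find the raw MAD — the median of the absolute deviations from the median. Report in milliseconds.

18 ms

Sorted: 381, 414, 419, 560, 578, 582, 590, 594, 608 → median = 578
|x − 578|: 4, 12, 164, 18, 16, 0, 30, 197, 159
Sorted deviations: 0, 4, 12, 16, 18, 30, 159, 164, 197 → MAD = 18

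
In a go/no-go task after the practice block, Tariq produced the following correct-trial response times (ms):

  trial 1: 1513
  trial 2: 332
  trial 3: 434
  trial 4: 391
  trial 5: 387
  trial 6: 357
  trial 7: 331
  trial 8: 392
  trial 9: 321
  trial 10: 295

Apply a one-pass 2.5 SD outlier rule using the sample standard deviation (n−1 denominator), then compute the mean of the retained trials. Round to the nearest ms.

360 ms

n = 10, ΣRT = 4753, M = 475.300
Σ(x−M)² = 1212038.10; s = √(1212038.10/9) = 366.975
Cutoffs: 475.300 ± 2.5·366.975 → [-442.1, 1392.7]
Outside: 1513 → excluded.
Retained (n=9): Σ = 3240, mean = 3240/9 = 360.000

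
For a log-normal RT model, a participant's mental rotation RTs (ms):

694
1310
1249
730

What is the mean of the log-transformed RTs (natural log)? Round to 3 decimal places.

ln(RT): 6.5425, 7.1778, 7.1301, 6.5930
Σ ln(RT) = 27.4434
Mean = 27.4434/4 = 6.86085

6.861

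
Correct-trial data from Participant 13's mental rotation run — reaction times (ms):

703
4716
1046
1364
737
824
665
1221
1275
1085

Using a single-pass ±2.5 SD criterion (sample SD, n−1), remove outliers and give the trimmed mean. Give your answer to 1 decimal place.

n = 10, ΣRT = 13636, M = 1363.600
Σ(x−M)² = 13053488.40; s = √(13053488.40/9) = 1204.320
Cutoffs: 1363.600 ± 2.5·1204.320 → [-1647.2, 4374.4]
Outside: 4716 → excluded.
Retained (n=9): Σ = 8920, mean = 8920/9 = 991.111

991.1 ms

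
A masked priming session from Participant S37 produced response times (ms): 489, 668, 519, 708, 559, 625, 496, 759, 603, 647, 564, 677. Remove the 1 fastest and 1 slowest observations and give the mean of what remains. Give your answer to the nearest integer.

607 ms

Sorted: 489, 496, 519, 559, 564, 603, 625, 647, 668, 677, 708, 759
Drop lowest 1 (489) and highest 1 (759)
Remaining (n=10): Σ = 6066, mean = 6066/10 = 606.600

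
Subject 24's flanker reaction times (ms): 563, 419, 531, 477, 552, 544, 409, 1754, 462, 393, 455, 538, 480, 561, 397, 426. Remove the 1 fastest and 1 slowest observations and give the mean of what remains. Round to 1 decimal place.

Sorted: 393, 397, 409, 419, 426, 455, 462, 477, 480, 531, 538, 544, 552, 561, 563, 1754
Drop lowest 1 (393) and highest 1 (1754)
Remaining (n=14): Σ = 6814, mean = 6814/14 = 486.714

486.7 ms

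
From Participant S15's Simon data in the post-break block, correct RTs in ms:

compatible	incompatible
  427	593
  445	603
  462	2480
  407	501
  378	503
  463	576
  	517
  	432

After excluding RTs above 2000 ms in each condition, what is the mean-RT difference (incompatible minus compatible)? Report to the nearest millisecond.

102 ms

incompatible: exclude 2480
M(compatible) = 2582/6 = 430.333
M(incompatible) = 3725/7 = 532.143
Difference = 532.143 − 430.333 = 101.810 ms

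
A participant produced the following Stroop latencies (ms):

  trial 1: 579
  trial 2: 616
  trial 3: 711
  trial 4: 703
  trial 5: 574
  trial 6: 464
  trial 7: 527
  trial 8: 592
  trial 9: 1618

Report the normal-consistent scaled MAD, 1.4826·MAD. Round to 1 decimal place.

Sorted: 464, 527, 574, 579, 592, 616, 703, 711, 1618 → median = 592
|x − 592| sorted: 0, 13, 18, 24, 65, 111, 119, 128, 1026 → MAD = 65
Robust SD ≈ 1.4826 × 65 = 96.369

96.4 ms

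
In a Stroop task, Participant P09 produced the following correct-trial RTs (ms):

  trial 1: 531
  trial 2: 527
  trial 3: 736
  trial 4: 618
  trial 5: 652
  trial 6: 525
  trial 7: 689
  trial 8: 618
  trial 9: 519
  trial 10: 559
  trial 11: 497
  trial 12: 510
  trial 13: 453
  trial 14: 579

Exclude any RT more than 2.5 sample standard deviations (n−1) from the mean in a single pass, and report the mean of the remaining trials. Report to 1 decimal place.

n = 14, ΣRT = 8013, M = 572.357
Σ(x−M)² = 83787.21; s = √(83787.21/13) = 80.282
Cutoffs: 572.357 ± 2.5·80.282 → [371.7, 773.1]
No RTs fall outside the cutoffs; all 14 retained. Mean = 8013/14 = 572.357

572.4 ms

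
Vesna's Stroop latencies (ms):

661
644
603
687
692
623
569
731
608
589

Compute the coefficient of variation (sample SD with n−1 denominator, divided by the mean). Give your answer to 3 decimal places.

0.081

n = 10, Σ = 6407, M = 640.7000
Σ(x−M)² = 23970.100; s = √(23970.100/9) = 51.6076
CV = 51.6076 / 640.7000 = 0.08055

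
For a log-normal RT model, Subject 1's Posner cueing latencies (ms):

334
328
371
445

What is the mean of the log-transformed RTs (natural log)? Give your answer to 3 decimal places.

ln(RT): 5.8111, 5.7930, 5.9162, 6.0981
Σ ln(RT) = 23.6184
Mean = 23.6184/4 = 5.90461

5.905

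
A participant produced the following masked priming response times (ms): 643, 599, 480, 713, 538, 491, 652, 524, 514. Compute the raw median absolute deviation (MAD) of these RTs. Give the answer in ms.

58 ms

Sorted: 480, 491, 514, 524, 538, 599, 643, 652, 713 → median = 538
|x − 538|: 105, 61, 58, 175, 0, 47, 114, 14, 24
Sorted deviations: 0, 14, 24, 47, 58, 61, 105, 114, 175 → MAD = 58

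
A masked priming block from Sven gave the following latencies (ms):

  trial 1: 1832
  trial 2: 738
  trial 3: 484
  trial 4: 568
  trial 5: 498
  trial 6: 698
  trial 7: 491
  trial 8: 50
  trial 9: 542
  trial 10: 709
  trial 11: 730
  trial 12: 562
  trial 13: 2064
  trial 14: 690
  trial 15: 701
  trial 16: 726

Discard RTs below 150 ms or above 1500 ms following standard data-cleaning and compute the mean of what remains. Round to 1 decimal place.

Excluded: 50, 1832, 2064
Retained (n=13): Σ = 8137
Mean = 8137/13 = 625.9231

625.9 ms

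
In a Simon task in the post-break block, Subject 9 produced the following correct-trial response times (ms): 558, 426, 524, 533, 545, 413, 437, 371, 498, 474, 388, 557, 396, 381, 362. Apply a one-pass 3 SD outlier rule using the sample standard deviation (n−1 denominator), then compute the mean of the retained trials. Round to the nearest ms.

n = 15, ΣRT = 6863, M = 457.533
Σ(x−M)² = 74151.73; s = √(74151.73/14) = 72.777
Cutoffs: 457.533 ± 3·72.777 → [239.2, 675.9]
No RTs fall outside the cutoffs; all 15 retained. Mean = 6863/15 = 457.533

458 ms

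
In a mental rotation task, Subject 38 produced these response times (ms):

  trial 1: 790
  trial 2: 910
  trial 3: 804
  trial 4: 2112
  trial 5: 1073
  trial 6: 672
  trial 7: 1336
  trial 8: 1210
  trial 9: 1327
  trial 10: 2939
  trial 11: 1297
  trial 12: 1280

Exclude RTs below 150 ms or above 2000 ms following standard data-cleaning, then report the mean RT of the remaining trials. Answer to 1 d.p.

Excluded: 2112, 2939
Retained (n=10): Σ = 10699
Mean = 10699/10 = 1069.9000

1069.9 ms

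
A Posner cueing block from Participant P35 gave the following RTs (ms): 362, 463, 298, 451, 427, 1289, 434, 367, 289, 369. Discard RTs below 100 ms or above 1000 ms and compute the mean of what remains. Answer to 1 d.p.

Excluded: 1289
Retained (n=9): Σ = 3460
Mean = 3460/9 = 384.4444

384.4 ms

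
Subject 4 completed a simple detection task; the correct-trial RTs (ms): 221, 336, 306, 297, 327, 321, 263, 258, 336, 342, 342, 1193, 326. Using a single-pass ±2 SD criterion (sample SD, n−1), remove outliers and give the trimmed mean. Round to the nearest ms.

306 ms

n = 13, ΣRT = 4868, M = 374.462
Σ(x−M)² = 742755.23; s = √(742755.23/12) = 248.790
Cutoffs: 374.462 ± 2·248.790 → [-123.1, 872.0]
Outside: 1193 → excluded.
Retained (n=12): Σ = 3675, mean = 3675/12 = 306.250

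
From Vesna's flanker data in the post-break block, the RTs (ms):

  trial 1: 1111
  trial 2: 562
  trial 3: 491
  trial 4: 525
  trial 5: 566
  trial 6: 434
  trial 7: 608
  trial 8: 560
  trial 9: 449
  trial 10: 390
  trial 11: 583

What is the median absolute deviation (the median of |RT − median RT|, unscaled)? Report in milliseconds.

Sorted: 390, 434, 449, 491, 525, 560, 562, 566, 583, 608, 1111 → median = 560
|x − 560|: 551, 2, 69, 35, 6, 126, 48, 0, 111, 170, 23
Sorted deviations: 0, 2, 6, 23, 35, 48, 69, 111, 126, 170, 551 → MAD = 48

48 ms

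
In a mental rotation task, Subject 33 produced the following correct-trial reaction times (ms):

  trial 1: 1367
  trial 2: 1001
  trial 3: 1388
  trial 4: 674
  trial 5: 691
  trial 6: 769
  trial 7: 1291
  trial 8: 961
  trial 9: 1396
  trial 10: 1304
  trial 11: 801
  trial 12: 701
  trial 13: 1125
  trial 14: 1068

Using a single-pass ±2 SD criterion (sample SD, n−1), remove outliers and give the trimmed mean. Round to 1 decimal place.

n = 14, ΣRT = 14537, M = 1038.357
Σ(x−M)² = 1004439.21; s = √(1004439.21/13) = 277.965
Cutoffs: 1038.357 ± 2·277.965 → [482.4, 1594.3]
No RTs fall outside the cutoffs; all 14 retained. Mean = 14537/14 = 1038.357

1038.4 ms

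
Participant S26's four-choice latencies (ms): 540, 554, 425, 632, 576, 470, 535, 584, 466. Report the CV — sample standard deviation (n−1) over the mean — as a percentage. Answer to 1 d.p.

n = 9, Σ = 4782, M = 531.3333
Σ(x−M)² = 34842.000; s = √(34842.000/8) = 65.9943
CV = 65.9943 / 531.3333 = 0.12421 = 12.421%

12.4%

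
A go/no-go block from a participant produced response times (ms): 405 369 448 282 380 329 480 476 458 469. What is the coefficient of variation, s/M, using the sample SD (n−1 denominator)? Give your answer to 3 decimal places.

n = 10, Σ = 4096, M = 409.6000
Σ(x−M)² = 42034.400; s = √(42034.400/9) = 68.3410
CV = 68.3410 / 409.6000 = 0.16685

0.167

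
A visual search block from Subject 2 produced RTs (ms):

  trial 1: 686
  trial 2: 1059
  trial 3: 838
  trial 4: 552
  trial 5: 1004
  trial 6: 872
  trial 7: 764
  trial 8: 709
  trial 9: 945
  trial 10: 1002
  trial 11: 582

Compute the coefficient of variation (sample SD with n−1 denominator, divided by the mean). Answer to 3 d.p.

n = 11, Σ = 9013, M = 819.3636
Σ(x−M)² = 304630.545; s = √(304630.545/10) = 174.5367
CV = 174.5367 / 819.3636 = 0.21301

0.213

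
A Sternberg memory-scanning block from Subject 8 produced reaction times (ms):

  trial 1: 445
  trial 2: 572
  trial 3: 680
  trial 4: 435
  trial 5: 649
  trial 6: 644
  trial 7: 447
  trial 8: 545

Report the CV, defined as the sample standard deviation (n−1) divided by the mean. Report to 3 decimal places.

0.182

n = 8, Σ = 4417, M = 552.1250
Σ(x−M)² = 70868.875; s = √(70868.875/7) = 100.6187
CV = 100.6187 / 552.1250 = 0.18224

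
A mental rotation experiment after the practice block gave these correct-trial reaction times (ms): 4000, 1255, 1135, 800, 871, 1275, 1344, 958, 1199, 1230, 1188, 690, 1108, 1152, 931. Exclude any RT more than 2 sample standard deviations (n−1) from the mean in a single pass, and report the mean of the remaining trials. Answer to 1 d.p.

1081.1 ms

n = 15, ΣRT = 19136, M = 1275.733
Σ(x−M)² = 8458656.93; s = √(8458656.93/14) = 777.296
Cutoffs: 1275.733 ± 2·777.296 → [-278.9, 2830.3]
Outside: 4000 → excluded.
Retained (n=14): Σ = 15136, mean = 15136/14 = 1081.143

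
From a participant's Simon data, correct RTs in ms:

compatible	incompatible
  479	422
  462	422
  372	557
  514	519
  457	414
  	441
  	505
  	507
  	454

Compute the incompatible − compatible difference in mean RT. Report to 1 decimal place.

14.4 ms

M(compatible) = 2284/5 = 456.800
M(incompatible) = 4241/9 = 471.222
Difference = 471.222 − 456.800 = 14.422 ms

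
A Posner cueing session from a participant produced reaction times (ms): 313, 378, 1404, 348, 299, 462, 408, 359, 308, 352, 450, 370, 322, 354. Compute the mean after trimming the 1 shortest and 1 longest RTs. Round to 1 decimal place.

368.7 ms

Sorted: 299, 308, 313, 322, 348, 352, 354, 359, 370, 378, 408, 450, 462, 1404
Drop lowest 1 (299) and highest 1 (1404)
Remaining (n=12): Σ = 4424, mean = 4424/12 = 368.667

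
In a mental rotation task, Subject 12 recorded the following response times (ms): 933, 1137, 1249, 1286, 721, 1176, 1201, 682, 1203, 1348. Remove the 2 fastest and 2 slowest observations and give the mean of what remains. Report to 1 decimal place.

1149.8 ms

Sorted: 682, 721, 933, 1137, 1176, 1201, 1203, 1249, 1286, 1348
Drop lowest 2 (682, 721) and highest 2 (1286, 1348)
Remaining (n=6): Σ = 6899, mean = 6899/6 = 1149.833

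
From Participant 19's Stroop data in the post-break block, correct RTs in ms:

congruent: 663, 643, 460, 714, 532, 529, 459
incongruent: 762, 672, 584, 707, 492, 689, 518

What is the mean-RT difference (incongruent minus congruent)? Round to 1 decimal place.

60.6 ms

M(congruent) = 4000/7 = 571.429
M(incongruent) = 4424/7 = 632.000
Difference = 632.000 − 571.429 = 60.571 ms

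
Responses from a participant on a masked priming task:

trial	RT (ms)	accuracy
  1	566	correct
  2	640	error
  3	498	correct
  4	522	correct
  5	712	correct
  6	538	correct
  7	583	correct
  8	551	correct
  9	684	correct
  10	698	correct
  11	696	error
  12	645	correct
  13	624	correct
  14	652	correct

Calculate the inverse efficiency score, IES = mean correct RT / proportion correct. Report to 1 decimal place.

Correct trials (n=12): 566, 498, 522, 712, 538, 583, 551, 684, 698, 645, 624, 652
Mean correct RT = 7273/12 = 606.0833 ms
Proportion correct = 12/14
IES = 606.0833 / (12/14) = 707.097 ms

707.1 ms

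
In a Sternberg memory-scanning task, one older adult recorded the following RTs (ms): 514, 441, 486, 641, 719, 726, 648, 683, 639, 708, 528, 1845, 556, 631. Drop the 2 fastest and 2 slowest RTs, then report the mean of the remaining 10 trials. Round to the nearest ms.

627 ms

Sorted: 441, 486, 514, 528, 556, 631, 639, 641, 648, 683, 708, 719, 726, 1845
Drop lowest 2 (441, 486) and highest 2 (726, 1845)
Remaining (n=10): Σ = 6267, mean = 6267/10 = 626.700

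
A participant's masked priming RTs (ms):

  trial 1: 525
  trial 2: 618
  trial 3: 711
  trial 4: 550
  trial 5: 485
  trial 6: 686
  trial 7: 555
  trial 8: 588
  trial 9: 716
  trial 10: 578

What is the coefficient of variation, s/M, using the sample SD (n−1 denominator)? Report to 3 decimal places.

n = 10, Σ = 6012, M = 601.2000
Σ(x−M)² = 57485.600; s = √(57485.600/9) = 79.9205
CV = 79.9205 / 601.2000 = 0.13293

0.133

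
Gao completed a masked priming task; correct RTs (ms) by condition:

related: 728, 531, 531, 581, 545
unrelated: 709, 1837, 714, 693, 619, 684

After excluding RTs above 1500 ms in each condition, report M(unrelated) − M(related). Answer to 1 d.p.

unrelated: exclude 1837
M(related) = 2916/5 = 583.200
M(unrelated) = 3419/5 = 683.800
Difference = 683.800 − 583.200 = 100.600 ms

100.6 ms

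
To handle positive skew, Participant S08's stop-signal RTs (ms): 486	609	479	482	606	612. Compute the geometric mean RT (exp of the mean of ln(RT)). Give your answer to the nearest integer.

542 ms

ln(RT): 6.1862, 6.4118, 6.1717, 6.1779, 6.4069, 6.4167
Mean ln(RT) = 37.7713/6 = 6.29521
Geometric mean = exp(6.29521) = 541.97 ms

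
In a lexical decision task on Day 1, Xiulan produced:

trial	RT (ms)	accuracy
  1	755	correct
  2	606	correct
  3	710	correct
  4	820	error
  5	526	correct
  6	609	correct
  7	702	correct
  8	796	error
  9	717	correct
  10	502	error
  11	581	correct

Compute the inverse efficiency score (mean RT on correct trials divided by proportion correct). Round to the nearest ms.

895 ms

Correct trials (n=8): 755, 606, 710, 526, 609, 702, 717, 581
Mean correct RT = 5206/8 = 650.7500 ms
Proportion correct = 8/11
IES = 650.7500 / (8/11) = 894.781 ms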